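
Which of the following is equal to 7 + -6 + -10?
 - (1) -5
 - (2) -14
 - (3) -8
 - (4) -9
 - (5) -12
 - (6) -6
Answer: 4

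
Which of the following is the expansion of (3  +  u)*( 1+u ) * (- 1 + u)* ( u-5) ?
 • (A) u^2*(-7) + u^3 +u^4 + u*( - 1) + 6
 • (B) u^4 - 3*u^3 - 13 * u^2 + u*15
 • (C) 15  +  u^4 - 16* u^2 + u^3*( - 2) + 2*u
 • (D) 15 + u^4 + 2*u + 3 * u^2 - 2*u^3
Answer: C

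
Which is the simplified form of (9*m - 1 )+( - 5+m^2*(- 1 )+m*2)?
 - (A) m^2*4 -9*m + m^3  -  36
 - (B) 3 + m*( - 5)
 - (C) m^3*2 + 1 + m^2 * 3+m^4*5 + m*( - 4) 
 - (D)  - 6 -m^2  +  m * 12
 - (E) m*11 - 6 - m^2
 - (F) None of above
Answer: E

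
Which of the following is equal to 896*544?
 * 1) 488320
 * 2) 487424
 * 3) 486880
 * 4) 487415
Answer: 2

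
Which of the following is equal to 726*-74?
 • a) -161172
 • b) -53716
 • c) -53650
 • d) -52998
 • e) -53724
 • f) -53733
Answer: e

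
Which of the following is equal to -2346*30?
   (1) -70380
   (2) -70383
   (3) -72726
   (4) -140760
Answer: 1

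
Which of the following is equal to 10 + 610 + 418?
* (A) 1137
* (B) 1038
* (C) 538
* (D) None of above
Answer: B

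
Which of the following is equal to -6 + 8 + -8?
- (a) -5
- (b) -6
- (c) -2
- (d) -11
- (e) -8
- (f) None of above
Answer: b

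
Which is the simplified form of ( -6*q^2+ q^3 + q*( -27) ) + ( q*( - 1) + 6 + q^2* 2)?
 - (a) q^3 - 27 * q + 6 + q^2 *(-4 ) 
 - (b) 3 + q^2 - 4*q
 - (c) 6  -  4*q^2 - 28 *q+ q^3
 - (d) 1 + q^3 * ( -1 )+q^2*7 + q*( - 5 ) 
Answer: c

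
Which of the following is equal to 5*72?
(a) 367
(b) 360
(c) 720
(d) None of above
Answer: b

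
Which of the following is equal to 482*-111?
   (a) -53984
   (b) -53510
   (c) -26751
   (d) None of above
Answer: d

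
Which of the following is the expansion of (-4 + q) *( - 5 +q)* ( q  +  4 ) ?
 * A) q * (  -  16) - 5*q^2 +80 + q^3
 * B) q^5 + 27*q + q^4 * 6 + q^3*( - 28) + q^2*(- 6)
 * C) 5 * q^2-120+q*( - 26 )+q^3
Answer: A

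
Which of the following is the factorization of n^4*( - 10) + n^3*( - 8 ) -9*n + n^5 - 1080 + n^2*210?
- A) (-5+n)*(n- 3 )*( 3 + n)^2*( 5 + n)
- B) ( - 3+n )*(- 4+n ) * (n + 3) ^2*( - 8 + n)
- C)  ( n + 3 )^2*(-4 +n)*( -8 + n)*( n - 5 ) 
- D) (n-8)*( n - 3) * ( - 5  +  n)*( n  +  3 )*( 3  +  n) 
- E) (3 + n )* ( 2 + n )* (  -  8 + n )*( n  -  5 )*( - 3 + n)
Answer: D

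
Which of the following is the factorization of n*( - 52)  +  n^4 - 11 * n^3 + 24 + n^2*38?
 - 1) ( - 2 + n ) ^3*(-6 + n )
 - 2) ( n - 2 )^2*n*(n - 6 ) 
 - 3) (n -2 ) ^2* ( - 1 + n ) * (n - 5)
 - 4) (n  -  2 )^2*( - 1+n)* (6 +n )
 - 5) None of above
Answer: 5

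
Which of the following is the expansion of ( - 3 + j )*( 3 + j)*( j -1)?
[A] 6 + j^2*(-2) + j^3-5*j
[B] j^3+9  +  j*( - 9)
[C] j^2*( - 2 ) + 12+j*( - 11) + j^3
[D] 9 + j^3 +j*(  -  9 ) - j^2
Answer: D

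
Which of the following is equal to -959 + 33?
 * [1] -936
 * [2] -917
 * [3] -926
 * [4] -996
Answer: 3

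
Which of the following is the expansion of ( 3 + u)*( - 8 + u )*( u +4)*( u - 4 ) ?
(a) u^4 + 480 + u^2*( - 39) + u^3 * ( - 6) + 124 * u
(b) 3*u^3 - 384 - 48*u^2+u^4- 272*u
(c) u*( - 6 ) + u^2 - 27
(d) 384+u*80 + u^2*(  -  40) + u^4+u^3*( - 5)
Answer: d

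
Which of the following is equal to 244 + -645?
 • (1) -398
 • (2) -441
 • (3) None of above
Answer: 3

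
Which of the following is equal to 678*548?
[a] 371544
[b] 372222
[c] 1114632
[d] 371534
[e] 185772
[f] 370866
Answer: a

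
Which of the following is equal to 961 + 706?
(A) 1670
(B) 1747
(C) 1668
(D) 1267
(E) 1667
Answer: E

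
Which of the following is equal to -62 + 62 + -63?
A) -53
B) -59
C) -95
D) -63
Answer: D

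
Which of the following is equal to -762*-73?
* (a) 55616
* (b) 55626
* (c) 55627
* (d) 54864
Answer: b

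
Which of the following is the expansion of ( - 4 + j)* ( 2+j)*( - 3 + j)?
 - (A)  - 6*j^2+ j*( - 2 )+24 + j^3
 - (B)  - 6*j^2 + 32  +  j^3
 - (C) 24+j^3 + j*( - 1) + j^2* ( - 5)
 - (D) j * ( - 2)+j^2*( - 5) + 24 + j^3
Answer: D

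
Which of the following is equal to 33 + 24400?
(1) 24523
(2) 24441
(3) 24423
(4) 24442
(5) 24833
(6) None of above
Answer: 6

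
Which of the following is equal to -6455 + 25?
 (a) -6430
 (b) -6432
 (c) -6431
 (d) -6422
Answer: a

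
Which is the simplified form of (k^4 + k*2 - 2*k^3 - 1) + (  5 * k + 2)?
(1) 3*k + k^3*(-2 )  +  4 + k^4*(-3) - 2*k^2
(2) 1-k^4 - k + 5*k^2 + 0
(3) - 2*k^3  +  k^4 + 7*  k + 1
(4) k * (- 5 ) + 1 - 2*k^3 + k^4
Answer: 3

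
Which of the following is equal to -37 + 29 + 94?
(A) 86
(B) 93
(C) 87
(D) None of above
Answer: A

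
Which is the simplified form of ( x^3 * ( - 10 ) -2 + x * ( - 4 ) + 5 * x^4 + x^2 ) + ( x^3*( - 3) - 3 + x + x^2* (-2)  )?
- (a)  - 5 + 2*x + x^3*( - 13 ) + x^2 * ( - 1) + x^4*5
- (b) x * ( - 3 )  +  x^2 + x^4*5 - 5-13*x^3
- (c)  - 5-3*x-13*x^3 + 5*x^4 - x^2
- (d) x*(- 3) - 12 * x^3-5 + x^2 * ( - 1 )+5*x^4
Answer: c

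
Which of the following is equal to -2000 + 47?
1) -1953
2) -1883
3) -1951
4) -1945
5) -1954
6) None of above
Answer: 1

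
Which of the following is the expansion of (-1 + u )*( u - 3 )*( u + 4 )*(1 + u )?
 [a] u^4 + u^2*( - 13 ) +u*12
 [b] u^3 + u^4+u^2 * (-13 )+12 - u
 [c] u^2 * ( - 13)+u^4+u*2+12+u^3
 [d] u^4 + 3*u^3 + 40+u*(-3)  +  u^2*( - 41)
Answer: b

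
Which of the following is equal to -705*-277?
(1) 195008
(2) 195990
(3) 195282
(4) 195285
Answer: 4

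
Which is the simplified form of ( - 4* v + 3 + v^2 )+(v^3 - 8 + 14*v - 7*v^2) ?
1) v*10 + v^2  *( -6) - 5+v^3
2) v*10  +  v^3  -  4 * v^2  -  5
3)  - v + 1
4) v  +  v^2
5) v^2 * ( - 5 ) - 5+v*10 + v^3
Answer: 1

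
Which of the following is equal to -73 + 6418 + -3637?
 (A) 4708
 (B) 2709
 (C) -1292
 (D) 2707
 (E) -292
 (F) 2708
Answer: F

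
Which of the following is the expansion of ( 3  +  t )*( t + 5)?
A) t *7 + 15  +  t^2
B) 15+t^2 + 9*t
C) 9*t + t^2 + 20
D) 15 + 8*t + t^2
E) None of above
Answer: D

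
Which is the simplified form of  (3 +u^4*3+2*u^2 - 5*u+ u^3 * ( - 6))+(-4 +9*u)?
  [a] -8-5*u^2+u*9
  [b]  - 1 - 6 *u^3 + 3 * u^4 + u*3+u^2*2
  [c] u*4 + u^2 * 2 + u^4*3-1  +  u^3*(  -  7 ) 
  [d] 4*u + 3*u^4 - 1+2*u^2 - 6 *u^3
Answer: d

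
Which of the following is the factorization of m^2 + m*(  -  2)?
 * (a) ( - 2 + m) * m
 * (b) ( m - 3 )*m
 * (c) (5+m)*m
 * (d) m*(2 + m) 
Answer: a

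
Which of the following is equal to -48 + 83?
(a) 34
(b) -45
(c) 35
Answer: c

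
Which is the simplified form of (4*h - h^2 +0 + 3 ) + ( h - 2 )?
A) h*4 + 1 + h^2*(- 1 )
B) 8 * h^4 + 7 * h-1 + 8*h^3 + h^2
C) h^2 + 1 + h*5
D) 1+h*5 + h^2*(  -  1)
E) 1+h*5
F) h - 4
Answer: D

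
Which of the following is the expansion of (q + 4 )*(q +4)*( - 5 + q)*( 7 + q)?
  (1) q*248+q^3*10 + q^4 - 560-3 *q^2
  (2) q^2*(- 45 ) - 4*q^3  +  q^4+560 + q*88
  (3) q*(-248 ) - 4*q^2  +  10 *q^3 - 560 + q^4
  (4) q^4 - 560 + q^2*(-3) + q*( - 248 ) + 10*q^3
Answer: 4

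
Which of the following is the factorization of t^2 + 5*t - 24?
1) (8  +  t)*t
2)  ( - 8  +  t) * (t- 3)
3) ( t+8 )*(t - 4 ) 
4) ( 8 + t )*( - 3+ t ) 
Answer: 4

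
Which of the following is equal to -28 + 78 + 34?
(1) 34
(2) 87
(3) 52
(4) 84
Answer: 4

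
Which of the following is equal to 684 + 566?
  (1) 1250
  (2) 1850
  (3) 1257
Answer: 1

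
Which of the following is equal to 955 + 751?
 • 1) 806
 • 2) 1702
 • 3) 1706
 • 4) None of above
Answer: 3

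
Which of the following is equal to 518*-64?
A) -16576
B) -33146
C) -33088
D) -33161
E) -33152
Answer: E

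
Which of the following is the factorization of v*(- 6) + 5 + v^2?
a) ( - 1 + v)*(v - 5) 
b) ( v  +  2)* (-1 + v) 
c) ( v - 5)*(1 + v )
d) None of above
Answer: a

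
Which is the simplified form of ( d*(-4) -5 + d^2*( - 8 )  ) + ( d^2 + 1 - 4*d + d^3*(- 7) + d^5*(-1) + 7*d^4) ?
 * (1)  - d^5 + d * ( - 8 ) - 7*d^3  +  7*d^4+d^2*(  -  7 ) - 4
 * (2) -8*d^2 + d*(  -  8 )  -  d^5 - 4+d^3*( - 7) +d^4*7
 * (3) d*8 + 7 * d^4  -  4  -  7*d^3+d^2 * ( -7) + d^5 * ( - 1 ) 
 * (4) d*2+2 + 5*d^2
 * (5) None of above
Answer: 1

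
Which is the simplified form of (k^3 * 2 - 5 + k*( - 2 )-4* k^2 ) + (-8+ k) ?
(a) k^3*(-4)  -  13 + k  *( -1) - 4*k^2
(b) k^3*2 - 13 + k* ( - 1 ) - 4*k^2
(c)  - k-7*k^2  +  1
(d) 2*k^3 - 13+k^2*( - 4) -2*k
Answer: b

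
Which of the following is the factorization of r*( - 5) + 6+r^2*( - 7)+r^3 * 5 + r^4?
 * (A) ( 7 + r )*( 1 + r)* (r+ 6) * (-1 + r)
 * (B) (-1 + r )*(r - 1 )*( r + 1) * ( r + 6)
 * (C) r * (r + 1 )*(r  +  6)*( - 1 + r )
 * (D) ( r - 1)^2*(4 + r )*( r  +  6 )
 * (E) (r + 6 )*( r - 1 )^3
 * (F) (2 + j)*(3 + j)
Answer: B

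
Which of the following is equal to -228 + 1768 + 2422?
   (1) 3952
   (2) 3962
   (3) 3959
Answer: 2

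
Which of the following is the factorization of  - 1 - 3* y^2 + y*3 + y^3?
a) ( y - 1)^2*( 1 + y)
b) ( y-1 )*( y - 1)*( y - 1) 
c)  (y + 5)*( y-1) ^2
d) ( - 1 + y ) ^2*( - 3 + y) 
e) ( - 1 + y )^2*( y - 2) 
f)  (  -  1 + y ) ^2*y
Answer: b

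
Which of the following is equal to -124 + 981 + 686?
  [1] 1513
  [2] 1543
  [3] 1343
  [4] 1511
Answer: 2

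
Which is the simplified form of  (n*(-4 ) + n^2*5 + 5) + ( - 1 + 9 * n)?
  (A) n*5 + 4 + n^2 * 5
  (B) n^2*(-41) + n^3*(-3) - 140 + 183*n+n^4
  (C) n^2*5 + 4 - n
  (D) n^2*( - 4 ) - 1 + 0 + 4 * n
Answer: A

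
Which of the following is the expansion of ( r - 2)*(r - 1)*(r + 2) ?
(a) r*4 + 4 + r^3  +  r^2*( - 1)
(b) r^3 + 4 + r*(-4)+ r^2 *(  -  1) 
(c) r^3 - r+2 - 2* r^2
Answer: b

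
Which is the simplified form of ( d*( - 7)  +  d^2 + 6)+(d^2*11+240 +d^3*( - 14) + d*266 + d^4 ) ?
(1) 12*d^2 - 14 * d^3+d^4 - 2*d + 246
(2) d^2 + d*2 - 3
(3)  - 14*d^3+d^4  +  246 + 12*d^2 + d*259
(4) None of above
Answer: 3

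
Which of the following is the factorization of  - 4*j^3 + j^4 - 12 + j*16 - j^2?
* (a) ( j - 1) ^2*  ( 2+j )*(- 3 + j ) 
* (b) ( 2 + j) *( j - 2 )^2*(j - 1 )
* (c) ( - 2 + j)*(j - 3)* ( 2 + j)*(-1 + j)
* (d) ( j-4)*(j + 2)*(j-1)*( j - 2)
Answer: c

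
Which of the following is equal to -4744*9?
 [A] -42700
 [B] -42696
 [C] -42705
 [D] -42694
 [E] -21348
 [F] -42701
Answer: B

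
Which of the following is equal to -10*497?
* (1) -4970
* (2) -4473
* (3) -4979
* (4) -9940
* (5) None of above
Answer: 1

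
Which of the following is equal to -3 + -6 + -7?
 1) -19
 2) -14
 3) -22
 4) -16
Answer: 4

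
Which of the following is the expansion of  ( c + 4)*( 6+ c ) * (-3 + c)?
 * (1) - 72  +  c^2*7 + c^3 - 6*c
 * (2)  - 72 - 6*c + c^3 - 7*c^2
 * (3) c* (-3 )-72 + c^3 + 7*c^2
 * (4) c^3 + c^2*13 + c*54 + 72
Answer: 1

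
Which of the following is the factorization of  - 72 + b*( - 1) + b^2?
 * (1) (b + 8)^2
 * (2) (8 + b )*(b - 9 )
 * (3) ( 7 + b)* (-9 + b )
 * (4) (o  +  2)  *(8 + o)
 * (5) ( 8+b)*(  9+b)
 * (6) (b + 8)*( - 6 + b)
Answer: 2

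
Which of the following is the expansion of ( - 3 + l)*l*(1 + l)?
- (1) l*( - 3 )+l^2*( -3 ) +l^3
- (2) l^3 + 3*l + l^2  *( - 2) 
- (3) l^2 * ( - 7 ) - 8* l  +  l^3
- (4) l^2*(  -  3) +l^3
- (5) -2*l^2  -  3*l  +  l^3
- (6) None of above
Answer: 5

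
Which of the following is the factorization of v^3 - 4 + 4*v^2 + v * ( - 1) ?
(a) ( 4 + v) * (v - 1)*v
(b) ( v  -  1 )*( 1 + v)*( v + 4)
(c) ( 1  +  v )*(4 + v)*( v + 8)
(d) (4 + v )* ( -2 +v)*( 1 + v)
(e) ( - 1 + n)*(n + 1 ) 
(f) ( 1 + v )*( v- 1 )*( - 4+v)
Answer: b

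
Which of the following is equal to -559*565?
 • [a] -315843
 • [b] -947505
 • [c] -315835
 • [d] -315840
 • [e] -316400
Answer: c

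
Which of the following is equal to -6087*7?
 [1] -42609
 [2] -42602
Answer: 1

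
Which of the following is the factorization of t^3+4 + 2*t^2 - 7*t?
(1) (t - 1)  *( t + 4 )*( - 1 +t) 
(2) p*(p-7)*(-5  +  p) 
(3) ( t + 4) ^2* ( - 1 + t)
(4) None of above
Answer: 1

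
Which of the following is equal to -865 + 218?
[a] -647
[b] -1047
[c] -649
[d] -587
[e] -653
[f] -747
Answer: a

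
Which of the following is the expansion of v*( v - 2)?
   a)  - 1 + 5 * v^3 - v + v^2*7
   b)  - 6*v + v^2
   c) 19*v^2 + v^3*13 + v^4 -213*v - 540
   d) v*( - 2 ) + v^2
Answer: d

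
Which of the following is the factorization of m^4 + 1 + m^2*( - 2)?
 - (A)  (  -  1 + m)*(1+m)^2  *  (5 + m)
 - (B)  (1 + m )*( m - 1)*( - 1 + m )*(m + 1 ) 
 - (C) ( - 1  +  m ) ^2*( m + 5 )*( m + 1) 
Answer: B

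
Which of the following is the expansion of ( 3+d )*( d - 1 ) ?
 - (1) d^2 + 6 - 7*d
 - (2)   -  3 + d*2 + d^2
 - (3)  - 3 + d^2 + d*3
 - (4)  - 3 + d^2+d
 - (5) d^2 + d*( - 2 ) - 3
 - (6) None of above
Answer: 2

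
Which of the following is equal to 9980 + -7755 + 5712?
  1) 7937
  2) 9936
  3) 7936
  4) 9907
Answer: 1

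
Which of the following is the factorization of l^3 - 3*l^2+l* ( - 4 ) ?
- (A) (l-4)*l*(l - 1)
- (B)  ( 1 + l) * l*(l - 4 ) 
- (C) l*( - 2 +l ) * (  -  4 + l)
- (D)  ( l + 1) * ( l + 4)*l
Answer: B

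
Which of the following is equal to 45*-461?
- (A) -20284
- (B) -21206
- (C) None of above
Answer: C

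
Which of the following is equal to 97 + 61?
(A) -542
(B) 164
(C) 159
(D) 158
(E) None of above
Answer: D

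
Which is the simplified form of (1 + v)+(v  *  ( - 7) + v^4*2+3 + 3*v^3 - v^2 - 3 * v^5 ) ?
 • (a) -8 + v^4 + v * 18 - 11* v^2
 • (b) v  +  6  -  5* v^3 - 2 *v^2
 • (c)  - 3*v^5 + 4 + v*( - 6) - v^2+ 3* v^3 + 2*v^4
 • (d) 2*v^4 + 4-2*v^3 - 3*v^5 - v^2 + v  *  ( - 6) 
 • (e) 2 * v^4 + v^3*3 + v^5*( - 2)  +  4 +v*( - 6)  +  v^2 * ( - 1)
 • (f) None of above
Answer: c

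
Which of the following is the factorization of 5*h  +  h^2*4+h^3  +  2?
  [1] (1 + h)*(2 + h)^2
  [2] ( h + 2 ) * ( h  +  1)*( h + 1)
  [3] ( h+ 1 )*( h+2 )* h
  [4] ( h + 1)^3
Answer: 2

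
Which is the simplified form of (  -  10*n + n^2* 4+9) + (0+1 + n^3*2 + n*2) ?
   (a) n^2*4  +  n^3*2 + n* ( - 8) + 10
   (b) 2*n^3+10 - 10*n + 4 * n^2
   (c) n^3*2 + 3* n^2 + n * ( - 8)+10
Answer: a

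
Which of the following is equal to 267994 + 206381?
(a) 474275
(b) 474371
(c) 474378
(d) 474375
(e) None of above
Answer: d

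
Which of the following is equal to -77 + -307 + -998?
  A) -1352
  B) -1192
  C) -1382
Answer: C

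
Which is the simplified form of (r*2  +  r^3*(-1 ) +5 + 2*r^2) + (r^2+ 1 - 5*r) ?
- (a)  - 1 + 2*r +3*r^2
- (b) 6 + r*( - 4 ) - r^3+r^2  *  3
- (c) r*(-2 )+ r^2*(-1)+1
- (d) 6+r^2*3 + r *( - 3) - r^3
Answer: d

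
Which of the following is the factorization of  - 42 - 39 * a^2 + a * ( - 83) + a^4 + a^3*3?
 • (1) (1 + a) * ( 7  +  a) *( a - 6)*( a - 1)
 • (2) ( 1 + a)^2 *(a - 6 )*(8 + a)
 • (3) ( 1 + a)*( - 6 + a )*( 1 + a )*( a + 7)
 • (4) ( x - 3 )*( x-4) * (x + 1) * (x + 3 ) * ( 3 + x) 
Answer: 3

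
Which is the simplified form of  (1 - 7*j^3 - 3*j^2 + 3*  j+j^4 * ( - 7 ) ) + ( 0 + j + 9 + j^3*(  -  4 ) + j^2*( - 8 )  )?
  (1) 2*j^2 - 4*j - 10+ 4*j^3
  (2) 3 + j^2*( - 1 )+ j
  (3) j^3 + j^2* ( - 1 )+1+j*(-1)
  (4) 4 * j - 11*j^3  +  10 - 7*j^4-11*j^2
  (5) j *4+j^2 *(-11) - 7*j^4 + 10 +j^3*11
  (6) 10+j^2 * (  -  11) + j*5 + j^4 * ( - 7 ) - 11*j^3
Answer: 4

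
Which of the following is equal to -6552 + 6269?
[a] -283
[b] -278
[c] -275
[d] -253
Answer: a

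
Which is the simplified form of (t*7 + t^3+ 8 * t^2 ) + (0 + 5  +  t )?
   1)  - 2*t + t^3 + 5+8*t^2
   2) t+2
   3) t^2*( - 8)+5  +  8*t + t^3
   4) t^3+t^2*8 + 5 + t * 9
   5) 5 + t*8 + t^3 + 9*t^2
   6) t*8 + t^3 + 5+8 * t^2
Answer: 6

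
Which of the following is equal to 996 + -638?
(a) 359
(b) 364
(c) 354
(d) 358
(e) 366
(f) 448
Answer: d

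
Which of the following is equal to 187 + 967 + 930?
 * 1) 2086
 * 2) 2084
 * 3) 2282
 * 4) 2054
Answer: 2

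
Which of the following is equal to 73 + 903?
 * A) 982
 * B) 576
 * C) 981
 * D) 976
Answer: D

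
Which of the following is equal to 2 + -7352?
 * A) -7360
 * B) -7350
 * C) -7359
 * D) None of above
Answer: B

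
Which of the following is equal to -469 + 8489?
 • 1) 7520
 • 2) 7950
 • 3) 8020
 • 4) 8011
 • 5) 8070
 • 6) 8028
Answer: 3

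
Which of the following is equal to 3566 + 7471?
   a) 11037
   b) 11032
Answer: a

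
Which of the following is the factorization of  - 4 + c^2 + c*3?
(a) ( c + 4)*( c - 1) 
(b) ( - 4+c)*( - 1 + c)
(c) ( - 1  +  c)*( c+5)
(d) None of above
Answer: a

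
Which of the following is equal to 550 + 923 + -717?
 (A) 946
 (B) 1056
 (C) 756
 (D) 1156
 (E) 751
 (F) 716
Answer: C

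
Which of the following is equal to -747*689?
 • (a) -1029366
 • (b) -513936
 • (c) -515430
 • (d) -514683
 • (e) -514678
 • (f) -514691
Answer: d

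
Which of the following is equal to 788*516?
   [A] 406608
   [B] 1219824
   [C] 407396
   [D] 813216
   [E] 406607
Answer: A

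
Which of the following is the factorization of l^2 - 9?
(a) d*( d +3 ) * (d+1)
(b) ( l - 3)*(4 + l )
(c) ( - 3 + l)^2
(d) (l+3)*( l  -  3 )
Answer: d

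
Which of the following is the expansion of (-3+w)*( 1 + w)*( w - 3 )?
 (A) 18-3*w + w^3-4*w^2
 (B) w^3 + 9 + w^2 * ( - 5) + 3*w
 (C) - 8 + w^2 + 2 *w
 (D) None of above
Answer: B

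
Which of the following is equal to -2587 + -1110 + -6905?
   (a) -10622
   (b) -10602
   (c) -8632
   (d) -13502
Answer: b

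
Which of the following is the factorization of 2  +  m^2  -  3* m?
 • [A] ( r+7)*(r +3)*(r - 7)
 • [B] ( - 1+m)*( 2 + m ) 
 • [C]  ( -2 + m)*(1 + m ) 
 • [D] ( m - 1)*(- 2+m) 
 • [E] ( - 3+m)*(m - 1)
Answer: D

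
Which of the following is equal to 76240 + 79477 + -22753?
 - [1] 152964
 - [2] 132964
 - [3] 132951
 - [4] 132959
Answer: 2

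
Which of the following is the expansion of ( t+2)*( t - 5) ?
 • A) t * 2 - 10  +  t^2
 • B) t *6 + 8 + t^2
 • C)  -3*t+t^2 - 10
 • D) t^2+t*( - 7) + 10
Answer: C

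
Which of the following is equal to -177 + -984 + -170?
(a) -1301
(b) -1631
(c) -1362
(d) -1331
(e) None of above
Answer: d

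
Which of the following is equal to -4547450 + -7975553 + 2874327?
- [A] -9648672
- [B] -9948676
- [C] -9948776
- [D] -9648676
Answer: D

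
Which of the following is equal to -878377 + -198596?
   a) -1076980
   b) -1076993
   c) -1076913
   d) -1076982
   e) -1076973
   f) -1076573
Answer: e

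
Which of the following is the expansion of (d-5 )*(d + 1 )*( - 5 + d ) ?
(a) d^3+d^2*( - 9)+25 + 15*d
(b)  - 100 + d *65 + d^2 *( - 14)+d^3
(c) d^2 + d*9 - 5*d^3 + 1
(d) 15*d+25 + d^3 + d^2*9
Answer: a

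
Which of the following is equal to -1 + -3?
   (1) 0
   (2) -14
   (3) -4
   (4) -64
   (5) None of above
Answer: 3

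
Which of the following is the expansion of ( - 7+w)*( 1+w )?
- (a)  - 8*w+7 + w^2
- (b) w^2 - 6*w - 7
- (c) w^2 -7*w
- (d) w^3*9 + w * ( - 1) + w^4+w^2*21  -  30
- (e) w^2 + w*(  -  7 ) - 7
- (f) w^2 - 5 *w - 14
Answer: b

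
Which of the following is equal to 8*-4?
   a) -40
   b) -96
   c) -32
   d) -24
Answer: c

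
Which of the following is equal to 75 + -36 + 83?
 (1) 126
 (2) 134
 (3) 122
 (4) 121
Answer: 3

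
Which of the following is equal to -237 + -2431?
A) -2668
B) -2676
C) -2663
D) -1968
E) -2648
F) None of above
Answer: A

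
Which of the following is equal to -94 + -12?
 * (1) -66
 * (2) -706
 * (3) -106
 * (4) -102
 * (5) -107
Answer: 3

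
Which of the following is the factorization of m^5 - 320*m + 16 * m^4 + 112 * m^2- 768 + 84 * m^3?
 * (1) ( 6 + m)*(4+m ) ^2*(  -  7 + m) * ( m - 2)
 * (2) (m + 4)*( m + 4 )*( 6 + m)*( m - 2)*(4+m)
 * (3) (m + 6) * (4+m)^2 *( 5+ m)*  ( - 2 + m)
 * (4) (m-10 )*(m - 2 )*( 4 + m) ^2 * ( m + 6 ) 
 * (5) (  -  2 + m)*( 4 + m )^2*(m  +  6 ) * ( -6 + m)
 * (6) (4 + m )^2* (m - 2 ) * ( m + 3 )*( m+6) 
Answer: 2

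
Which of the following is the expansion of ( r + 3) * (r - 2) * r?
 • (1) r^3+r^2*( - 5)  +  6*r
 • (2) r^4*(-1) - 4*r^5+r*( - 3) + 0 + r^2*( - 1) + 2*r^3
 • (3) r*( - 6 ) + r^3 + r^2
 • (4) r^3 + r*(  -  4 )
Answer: 3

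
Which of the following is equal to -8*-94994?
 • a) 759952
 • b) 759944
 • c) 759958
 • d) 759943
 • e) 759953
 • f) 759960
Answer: a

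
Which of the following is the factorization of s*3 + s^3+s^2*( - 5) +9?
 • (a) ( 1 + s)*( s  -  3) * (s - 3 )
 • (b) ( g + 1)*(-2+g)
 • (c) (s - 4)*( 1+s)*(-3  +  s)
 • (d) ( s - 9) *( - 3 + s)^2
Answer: a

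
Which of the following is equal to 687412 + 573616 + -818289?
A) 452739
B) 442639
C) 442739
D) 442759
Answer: C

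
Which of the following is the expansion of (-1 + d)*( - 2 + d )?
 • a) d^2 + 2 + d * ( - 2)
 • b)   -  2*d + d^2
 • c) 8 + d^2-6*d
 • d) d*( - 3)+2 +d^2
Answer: d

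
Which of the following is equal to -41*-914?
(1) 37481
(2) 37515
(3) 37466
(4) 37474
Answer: 4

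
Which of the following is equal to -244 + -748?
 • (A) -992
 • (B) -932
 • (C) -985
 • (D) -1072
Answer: A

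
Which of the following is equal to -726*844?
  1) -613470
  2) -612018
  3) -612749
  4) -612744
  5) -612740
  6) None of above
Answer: 4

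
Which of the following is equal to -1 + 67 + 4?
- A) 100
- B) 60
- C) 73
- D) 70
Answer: D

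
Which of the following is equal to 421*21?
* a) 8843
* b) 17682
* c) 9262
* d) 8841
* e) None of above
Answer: d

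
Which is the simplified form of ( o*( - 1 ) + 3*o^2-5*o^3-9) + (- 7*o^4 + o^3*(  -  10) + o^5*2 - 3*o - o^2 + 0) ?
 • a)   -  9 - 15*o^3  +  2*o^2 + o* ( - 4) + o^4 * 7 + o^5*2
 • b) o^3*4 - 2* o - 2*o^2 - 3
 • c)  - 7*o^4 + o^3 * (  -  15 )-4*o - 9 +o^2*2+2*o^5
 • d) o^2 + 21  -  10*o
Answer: c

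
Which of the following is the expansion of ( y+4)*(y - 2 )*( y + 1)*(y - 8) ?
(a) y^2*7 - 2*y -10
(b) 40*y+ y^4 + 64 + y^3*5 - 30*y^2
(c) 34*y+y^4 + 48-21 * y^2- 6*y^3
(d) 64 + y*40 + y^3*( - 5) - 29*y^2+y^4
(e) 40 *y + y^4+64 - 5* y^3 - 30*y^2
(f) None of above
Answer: e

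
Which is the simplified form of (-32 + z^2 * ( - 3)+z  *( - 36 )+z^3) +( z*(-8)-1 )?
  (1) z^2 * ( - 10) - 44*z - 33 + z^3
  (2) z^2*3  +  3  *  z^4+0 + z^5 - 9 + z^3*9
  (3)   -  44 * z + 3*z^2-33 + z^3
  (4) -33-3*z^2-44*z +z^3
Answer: 4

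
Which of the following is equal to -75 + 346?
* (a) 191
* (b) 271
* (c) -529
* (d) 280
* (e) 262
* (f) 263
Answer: b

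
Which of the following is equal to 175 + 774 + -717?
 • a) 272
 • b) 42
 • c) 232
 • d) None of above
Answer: c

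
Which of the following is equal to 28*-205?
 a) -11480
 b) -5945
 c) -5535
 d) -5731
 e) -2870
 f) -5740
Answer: f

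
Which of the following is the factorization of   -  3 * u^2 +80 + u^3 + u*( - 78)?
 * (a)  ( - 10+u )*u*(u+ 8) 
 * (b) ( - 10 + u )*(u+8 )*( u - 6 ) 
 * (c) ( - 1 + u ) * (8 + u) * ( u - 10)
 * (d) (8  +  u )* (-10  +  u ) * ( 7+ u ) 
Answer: c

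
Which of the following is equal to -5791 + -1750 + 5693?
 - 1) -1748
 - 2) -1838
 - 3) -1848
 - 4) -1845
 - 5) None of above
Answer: 3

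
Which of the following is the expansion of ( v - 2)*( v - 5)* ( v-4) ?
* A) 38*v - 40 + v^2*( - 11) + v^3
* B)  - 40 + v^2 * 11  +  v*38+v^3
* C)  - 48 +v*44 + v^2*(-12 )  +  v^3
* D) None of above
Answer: A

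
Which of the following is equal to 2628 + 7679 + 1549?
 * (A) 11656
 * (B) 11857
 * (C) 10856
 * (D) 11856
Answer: D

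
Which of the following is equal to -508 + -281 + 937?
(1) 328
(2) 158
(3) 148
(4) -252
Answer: 3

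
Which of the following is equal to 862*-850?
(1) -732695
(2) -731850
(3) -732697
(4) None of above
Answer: 4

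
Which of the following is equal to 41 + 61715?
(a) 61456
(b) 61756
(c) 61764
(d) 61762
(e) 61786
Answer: b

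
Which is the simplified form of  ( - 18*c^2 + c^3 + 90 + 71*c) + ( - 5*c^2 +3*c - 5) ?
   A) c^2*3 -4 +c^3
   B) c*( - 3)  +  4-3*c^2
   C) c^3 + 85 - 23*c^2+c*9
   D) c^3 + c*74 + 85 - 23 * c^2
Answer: D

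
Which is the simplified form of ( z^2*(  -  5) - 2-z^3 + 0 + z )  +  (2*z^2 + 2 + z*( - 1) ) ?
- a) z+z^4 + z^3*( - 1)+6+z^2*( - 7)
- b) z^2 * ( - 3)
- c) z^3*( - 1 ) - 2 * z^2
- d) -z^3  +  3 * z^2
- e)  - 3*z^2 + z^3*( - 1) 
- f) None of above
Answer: e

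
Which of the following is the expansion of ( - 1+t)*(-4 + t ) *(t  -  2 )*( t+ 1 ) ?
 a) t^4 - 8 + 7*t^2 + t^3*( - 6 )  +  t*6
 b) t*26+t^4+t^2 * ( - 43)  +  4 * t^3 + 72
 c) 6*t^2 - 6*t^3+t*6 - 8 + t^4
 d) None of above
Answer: a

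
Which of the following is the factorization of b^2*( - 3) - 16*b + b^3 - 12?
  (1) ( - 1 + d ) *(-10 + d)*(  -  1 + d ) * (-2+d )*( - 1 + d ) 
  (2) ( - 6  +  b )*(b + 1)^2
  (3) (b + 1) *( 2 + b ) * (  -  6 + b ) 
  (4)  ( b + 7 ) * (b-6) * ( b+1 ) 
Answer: 3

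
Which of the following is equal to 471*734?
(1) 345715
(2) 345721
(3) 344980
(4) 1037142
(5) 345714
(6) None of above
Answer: 5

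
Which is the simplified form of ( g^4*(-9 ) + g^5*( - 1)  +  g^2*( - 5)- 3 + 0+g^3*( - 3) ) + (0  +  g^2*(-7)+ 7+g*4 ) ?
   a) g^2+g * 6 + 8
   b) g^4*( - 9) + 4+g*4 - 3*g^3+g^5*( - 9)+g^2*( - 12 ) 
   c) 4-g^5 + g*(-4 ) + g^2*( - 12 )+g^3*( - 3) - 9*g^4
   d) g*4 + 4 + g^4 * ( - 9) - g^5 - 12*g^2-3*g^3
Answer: d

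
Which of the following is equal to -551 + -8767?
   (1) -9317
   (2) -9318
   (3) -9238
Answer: 2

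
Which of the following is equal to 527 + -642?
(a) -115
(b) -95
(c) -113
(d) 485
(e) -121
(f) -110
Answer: a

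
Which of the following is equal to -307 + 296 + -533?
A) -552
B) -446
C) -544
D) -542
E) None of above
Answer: C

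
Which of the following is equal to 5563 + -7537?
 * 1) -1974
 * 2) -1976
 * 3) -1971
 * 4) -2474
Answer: 1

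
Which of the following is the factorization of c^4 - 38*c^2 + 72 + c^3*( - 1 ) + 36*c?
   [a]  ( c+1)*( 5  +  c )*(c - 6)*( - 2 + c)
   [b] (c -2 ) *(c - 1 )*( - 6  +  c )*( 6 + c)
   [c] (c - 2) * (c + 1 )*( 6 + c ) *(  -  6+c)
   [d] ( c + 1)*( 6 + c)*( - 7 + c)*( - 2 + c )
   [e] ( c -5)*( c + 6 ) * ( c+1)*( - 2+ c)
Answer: c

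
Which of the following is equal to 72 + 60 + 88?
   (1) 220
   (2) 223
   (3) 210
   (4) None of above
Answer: 1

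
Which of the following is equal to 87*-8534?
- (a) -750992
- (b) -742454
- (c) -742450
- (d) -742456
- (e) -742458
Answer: e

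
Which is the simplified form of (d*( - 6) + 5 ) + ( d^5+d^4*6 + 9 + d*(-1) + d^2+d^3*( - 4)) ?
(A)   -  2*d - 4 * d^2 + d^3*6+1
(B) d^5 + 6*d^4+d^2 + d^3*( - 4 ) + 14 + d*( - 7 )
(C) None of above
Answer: B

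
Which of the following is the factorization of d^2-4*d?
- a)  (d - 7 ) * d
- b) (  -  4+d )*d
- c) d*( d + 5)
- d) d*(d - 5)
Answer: b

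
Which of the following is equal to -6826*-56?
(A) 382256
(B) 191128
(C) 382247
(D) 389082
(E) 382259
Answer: A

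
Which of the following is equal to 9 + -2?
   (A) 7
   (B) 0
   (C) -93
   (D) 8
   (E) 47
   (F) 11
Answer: A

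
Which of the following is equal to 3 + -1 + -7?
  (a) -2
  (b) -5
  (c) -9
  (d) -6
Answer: b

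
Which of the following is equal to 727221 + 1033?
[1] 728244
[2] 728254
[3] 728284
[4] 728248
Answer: 2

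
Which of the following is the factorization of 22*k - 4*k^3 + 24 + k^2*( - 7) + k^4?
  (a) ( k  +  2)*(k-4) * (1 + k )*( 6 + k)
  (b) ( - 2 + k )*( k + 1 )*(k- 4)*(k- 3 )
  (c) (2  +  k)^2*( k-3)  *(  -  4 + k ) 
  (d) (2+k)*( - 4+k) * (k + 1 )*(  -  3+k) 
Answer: d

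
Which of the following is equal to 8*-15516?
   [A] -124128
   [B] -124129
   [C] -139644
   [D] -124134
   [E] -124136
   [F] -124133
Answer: A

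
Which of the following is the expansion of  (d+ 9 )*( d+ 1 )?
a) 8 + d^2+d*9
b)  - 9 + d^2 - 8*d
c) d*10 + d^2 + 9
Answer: c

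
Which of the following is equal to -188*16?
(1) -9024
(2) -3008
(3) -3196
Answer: 2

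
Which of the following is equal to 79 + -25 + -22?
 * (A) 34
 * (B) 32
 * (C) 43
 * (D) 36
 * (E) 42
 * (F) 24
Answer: B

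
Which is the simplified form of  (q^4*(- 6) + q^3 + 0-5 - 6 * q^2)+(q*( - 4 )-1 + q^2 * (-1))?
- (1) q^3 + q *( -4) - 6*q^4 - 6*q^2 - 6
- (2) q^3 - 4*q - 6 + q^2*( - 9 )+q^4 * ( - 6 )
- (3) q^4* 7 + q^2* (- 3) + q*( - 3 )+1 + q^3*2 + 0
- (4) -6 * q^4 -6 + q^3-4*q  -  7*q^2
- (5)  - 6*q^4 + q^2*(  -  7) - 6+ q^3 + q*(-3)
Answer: 4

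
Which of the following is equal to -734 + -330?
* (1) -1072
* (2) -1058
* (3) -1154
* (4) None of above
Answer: 4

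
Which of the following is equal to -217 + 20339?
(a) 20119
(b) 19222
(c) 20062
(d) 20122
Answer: d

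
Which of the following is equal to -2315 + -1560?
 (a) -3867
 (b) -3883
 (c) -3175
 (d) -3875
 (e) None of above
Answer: d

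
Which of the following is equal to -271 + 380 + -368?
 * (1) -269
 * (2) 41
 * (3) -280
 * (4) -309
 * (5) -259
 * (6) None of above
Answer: 5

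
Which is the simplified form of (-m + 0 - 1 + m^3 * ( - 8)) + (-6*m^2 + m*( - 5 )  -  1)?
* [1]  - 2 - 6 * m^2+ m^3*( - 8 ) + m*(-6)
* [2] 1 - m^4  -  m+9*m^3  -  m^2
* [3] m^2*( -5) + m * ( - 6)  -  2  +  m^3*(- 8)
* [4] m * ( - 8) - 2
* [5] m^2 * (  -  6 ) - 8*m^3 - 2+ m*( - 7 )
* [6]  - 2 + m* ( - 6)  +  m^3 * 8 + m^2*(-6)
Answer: 1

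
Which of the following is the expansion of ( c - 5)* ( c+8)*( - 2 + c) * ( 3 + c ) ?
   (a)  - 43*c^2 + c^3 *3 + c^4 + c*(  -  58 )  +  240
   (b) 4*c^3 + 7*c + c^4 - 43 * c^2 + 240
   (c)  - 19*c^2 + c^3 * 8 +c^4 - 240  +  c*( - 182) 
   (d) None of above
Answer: d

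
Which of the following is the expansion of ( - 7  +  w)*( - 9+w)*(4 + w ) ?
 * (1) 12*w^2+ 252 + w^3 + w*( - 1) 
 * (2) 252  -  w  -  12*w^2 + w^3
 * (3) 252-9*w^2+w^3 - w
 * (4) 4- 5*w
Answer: 2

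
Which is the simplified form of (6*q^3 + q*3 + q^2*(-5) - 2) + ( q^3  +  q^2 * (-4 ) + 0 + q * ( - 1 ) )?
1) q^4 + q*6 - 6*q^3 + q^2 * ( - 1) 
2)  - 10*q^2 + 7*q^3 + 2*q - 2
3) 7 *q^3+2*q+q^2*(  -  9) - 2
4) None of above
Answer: 3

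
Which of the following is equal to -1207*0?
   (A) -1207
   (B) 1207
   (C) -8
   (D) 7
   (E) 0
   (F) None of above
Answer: E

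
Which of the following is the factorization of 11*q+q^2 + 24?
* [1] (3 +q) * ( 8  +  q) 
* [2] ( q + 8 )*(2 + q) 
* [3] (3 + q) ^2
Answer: 1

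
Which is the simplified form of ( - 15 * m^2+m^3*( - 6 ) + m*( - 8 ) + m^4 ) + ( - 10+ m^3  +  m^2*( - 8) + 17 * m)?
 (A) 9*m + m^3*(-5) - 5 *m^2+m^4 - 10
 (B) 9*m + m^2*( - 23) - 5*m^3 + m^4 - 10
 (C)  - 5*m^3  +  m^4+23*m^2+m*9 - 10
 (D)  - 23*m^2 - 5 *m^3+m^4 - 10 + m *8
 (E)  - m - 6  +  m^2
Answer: B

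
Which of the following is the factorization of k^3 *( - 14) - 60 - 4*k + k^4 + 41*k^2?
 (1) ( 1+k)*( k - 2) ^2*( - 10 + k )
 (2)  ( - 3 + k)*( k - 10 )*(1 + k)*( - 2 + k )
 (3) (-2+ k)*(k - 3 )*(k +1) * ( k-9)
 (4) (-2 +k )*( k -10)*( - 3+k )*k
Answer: 2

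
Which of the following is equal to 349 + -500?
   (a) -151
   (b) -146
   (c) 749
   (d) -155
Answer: a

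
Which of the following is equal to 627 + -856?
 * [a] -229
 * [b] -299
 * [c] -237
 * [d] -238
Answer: a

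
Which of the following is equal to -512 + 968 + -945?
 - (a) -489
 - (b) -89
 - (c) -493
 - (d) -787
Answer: a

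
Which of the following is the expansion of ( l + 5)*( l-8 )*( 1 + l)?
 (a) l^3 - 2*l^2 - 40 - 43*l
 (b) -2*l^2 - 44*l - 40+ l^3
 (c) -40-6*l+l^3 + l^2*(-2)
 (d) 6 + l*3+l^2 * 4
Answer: a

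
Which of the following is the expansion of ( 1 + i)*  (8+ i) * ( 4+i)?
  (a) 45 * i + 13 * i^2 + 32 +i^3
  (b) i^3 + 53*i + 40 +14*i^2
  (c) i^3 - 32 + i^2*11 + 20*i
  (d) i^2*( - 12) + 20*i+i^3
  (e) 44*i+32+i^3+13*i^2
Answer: e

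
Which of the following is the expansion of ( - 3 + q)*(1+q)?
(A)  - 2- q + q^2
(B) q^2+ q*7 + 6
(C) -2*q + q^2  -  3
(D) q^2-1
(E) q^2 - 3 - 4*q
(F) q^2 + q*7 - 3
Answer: C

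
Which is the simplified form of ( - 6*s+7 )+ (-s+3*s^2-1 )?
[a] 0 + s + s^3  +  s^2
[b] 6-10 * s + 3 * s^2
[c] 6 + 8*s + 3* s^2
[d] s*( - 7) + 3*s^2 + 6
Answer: d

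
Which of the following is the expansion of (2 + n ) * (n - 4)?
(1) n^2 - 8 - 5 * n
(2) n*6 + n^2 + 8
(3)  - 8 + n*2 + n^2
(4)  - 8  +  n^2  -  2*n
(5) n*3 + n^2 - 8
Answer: 4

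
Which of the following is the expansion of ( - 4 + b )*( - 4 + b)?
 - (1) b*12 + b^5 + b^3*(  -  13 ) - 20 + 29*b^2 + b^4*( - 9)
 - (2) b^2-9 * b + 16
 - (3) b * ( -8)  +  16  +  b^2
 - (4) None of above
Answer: 3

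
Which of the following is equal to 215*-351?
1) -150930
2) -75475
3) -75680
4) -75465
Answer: 4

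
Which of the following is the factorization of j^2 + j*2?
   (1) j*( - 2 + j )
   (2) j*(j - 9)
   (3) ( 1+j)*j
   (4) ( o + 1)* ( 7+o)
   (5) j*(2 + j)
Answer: 5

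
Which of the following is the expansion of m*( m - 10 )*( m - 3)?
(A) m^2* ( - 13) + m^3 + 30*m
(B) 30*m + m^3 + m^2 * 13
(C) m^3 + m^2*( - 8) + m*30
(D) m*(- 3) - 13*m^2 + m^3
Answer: A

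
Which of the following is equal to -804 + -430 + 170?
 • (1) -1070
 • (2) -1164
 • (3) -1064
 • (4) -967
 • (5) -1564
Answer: 3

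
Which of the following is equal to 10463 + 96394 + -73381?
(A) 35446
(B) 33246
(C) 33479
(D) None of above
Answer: D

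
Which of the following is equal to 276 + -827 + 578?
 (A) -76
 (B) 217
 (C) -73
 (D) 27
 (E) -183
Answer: D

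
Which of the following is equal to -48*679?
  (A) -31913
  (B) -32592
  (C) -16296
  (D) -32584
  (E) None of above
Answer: B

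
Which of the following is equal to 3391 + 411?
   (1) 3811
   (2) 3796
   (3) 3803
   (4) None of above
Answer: 4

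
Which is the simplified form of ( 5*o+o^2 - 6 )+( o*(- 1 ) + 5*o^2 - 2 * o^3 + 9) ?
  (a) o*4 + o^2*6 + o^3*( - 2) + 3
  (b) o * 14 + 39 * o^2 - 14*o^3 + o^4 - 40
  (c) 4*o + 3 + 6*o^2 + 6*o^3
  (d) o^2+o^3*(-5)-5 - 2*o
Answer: a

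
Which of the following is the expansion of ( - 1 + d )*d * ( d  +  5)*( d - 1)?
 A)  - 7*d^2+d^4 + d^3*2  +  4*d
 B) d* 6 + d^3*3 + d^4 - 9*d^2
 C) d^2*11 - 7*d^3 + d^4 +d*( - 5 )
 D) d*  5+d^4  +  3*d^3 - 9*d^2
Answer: D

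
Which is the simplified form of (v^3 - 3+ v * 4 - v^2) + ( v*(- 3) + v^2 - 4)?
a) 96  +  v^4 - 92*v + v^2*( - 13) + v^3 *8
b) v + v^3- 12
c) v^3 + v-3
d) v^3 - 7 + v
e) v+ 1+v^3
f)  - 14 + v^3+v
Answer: d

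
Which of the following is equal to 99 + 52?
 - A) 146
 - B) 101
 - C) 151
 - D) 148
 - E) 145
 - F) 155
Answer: C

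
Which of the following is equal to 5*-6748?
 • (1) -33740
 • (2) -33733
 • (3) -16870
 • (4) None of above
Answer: 1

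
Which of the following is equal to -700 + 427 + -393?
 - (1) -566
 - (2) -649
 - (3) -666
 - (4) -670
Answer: 3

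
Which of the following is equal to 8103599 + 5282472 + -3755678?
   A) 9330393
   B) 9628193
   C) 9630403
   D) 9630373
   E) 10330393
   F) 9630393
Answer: F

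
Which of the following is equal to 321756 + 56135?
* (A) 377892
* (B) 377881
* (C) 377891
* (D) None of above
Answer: C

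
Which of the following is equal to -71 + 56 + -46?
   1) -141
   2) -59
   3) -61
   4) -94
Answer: 3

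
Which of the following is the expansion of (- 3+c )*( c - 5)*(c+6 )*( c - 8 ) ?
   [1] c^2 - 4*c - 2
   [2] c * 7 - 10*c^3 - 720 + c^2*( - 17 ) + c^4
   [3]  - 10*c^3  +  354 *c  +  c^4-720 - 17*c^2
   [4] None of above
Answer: 3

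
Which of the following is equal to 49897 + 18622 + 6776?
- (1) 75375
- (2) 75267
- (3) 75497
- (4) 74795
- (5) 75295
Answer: 5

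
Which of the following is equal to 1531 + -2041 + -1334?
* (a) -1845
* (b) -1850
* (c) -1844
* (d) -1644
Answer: c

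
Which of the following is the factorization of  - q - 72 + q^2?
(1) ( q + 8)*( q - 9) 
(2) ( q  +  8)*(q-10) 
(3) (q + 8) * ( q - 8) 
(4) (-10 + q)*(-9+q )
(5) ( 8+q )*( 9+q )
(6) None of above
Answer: 1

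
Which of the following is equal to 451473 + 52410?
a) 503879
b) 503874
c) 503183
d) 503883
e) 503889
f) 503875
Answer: d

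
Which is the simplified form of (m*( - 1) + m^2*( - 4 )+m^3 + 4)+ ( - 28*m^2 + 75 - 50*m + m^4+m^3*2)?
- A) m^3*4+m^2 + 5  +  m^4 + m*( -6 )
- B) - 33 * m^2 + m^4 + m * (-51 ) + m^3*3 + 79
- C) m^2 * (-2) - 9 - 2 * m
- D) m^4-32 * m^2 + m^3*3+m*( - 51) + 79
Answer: D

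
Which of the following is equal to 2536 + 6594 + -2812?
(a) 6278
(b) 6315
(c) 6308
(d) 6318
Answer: d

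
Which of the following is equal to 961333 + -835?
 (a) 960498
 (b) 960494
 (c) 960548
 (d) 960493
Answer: a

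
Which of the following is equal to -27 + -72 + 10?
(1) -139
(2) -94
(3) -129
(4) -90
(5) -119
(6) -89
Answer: 6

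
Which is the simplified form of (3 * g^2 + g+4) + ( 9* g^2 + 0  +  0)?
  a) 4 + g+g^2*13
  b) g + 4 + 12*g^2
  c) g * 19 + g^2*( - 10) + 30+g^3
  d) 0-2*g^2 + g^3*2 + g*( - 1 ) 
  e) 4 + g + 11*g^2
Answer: b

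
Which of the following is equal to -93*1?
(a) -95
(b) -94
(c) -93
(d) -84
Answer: c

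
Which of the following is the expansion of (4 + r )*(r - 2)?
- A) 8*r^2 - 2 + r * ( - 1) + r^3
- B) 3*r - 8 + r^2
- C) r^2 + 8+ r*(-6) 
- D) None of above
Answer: D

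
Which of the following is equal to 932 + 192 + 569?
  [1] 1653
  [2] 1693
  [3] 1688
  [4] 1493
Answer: 2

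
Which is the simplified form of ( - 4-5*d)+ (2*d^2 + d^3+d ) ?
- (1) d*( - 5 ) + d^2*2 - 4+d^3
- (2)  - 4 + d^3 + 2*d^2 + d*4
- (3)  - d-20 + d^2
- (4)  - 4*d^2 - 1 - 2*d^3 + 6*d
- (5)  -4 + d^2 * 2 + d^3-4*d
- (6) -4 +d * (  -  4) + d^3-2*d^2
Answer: 5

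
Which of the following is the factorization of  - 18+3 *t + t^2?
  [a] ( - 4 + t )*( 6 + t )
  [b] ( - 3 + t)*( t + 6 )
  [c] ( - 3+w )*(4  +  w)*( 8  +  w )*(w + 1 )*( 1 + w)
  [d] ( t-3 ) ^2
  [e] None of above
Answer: b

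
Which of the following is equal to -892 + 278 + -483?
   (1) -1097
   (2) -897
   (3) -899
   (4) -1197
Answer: 1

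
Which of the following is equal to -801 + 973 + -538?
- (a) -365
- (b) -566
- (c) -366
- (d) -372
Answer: c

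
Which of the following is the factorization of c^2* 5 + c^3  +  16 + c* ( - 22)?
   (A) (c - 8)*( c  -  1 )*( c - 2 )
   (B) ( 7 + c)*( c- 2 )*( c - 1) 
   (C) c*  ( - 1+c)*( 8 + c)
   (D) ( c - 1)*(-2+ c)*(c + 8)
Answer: D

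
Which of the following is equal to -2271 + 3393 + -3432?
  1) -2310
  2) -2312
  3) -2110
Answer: 1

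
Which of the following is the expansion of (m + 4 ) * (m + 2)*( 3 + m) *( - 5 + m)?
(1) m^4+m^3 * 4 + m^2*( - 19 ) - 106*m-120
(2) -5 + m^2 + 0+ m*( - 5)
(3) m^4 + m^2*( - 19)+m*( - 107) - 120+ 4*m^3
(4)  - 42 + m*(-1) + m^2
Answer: 1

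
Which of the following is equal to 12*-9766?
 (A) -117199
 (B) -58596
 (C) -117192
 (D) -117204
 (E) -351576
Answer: C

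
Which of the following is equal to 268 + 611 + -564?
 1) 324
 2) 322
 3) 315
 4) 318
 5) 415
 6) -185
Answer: 3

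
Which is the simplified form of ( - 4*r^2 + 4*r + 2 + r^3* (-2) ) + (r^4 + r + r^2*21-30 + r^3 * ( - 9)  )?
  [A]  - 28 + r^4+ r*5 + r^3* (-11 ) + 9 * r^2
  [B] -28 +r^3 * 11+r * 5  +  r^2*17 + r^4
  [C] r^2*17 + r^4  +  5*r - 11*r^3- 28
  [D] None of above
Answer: C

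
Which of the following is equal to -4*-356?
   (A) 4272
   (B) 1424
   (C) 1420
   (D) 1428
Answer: B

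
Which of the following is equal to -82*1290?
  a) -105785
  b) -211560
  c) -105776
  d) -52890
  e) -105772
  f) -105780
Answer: f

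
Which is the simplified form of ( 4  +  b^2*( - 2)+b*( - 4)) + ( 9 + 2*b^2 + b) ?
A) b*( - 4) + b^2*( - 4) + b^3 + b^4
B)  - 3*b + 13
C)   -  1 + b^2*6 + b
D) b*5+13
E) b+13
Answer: B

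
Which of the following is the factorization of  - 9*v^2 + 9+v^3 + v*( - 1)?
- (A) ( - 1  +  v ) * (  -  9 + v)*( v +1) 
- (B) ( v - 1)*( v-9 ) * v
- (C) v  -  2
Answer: A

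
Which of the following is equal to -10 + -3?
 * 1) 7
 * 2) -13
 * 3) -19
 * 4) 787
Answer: 2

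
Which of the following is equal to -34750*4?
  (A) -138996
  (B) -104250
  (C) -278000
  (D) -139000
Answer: D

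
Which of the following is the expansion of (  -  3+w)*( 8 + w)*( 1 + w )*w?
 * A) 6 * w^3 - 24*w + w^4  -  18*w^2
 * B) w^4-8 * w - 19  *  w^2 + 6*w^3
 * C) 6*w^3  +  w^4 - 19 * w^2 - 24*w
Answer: C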